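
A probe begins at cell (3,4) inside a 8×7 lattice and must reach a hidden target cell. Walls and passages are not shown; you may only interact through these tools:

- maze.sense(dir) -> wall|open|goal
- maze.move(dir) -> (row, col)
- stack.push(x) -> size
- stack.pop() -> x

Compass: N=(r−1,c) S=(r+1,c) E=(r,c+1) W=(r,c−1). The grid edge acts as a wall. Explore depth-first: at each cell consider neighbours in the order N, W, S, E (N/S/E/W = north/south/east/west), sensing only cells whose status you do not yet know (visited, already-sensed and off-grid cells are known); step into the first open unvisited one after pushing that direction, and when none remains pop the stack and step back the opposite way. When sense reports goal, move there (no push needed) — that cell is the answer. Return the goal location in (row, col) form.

Now I run sense(dir: north), yielding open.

I invoke push(x: north), giving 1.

Now I run move(dir: north), giving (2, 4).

Then sense(dir: north), → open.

I call push(x: north), and observe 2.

I try move(dir: north), — result: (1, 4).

Calling sense(dir: north), : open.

I run push(x: north), and get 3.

Now I run move(dir: north), which returns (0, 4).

I use sense(dir: west), giving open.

Calling push(x: west), and observe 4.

Next I call move(dir: west), which returns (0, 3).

I call sense(dir: west), and observe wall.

Now I run sense(dir: south), and get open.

Next I call push(x: south), which returns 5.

I try move(dir: south), giving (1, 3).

Using sense(dir: west), : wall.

I try sense(dir: south), giving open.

I run push(x: south), giving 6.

I invoke move(dir: south), — result: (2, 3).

I use sense(dir: west), giving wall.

I use sense(dir: south), : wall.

I run pop, → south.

I run move(dir: north), : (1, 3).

Next I call pop, and get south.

I run move(dir: north), yielding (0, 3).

Then pop(), giving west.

I use move(dir: east), — result: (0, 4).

Then sense(dir: east), which returns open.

Next I call push(x: east), and observe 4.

Calling move(dir: east), and see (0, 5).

Calling sense(dir: south), → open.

Using push(x: south), and see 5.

I invoke move(dir: south), yielding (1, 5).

Calling sense(dir: south), and get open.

Using push(x: south), — result: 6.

Now I run move(dir: south), : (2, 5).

I invoke sense(dir: south), : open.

Calling push(x: south), and observe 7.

Calling move(dir: south), which returns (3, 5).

I use sense(dir: south), yielding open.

Invoking push(x: south), giving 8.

I invoke move(dir: south), giving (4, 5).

Then sense(dir: west), giving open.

I try push(x: west), giving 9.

Then move(dir: west), → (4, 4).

I invoke sense(dir: west), → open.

Invoking push(x: west), : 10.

Invoking move(dir: west), giving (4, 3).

Invoking sense(dir: west), — result: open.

Now I run push(x: west), — result: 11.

Using move(dir: west), — result: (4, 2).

Now I run sense(dir: north), : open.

Calling push(x: north), and observe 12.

I run move(dir: north), giving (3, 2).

I run sense(dir: west), and get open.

Using push(x: west), → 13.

I use move(dir: west), : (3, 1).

Then sense(dir: north), : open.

Invoking push(x: north), → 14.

I try move(dir: north), yielding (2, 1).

Next I call sense(dir: north), which returns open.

I try push(x: north), which returns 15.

Invoking move(dir: north), → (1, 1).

Calling sense(dir: north), : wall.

I call sense(dir: west), — result: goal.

I call move(dir: west), and observe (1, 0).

Answer: (1, 0)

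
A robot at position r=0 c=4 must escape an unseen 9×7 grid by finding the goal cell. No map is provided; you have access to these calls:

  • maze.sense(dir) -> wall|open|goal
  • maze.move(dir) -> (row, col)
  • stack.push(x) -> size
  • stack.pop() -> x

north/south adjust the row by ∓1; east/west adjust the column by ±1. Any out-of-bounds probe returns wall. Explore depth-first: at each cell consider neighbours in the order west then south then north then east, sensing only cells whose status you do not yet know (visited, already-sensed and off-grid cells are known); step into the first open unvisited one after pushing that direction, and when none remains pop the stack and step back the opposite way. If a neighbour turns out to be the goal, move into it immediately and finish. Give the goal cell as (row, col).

I invoke maze.sense on dir='west', and get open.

I try stack.push on x='west', : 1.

Now I run maze.move on dir='west', yielding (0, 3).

I run maze.sense on dir='west', → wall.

I call maze.sense on dir='south', which returns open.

Then stack.push on x='south', which returns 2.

Next I call maze.move on dir='south', : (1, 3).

Next I call maze.sense on dir='west', and see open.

Then stack.push on x='west', and get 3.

I run maze.move on dir='west', — result: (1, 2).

Invoking maze.sense on dir='west', yielding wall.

I run maze.sense on dir='south', and see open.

I call stack.push on x='south', and observe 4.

Now I run maze.move on dir='south', → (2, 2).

Now I run maze.sense on dir='west', : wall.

I try maze.sense on dir='south', yielding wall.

Invoking maze.sense on dir='east', and get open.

Invoking stack.push on x='east', and get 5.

I try maze.move on dir='east', and observe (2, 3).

Invoking maze.sense on dir='south', : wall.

I try maze.sense on dir='east', : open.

Then stack.push on x='east', → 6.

Invoking maze.move on dir='east', which returns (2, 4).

I call maze.sense on dir='south', and see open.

I try stack.push on x='south', and see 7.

Now I run maze.move on dir='south', — result: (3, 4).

Using maze.sense on dir='south', and observe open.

I call stack.push on x='south', and get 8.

Then maze.move on dir='south', : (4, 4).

Now I run maze.sense on dir='west', and get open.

Calling stack.push on x='west', and observe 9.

I call maze.move on dir='west', → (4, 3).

I use maze.sense on dir='west', and see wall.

Invoking maze.sense on dir='south', and get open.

I call stack.push on x='south', and get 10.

Next I call maze.move on dir='south', and get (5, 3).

Using maze.sense on dir='west', → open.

Now I run stack.push on x='west', and see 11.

Using maze.move on dir='west', — result: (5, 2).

I call maze.sense on dir='west', giving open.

I use stack.push on x='west', which returns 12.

Invoking maze.move on dir='west', giving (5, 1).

Now I run maze.sense on dir='west', : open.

I call stack.push on x='west', giving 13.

I try maze.move on dir='west', — result: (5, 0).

I run maze.sense on dir='south', and see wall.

Using maze.sense on dir='north', giving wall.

I invoke stack.pop, which returns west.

I call maze.move on dir='east', giving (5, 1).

Invoking maze.sense on dir='south', and see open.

Next I call stack.push on x='south', and observe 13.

Invoking maze.move on dir='south', yielding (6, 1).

Next I call maze.sense on dir='south', yielding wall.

I call maze.sense on dir='east', giving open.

Using stack.push on x='east', and get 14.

I invoke maze.move on dir='east', giving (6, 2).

Then maze.sense on dir='south', and observe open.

Now I run stack.push on x='south', and see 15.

I use maze.move on dir='south', and observe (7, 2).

I call maze.sense on dir='south', and observe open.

Invoking stack.push on x='south', which returns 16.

I call maze.move on dir='south', and see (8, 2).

I call maze.sense on dir='west', which returns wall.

Invoking maze.sense on dir='east', and get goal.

Now I run maze.move on dir='east', and see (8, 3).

Answer: (8, 3)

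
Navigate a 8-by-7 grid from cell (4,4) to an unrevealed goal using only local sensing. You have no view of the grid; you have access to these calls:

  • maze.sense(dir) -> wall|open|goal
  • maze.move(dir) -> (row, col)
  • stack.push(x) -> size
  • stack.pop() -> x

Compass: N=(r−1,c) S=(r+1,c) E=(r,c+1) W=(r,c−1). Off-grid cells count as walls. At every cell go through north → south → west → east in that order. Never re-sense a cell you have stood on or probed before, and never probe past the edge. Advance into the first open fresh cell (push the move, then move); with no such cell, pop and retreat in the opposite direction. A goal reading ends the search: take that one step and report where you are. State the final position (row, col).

>> maze.sense(dir: north)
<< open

>> stack.push(x: north)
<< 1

>> maze.move(dir: north)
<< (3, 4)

>> maze.sense(dir: north)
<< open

>> stack.push(x: north)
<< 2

>> maze.move(dir: north)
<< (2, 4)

>> maze.sense(dir: north)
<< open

>> stack.push(x: north)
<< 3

>> maze.move(dir: north)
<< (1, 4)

>> maze.sense(dir: north)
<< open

>> stack.push(x: north)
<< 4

>> maze.move(dir: north)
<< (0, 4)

>> maze.sense(dir: west)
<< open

>> stack.push(x: west)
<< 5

>> maze.move(dir: west)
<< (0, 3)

>> maze.sense(dir: south)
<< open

>> stack.push(x: south)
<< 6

>> maze.move(dir: south)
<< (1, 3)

>> maze.sense(dir: south)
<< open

>> stack.push(x: south)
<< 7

>> maze.move(dir: south)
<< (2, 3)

>> maze.sense(dir: south)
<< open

>> stack.push(x: south)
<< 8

>> maze.move(dir: south)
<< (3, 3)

>> maze.sense(dir: south)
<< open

>> stack.push(x: south)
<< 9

>> maze.move(dir: south)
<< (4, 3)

>> maze.sense(dir: south)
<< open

>> stack.push(x: south)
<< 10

>> maze.move(dir: south)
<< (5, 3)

>> maze.sense(dir: south)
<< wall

>> maze.sense(dir: west)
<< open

>> stack.push(x: west)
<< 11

>> maze.move(dir: west)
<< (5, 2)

>> maze.sense(dir: north)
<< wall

>> maze.sense(dir: south)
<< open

>> stack.push(x: south)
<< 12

>> maze.move(dir: south)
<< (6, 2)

>> maze.sense(dir: south)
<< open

>> stack.push(x: south)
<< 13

>> maze.move(dir: south)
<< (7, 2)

>> maze.sense(dir: west)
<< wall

>> maze.sense(dir: east)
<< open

>> stack.push(x: east)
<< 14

>> maze.move(dir: east)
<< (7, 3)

>> maze.sense(dir: east)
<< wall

>> stack.pop()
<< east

>> maze.move(dir: west)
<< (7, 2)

>> stack.pop()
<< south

>> maze.move(dir: north)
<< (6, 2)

>> maze.sense(dir: west)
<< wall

>> stack.pop()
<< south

>> maze.move(dir: north)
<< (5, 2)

>> maze.sense(dir: west)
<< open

>> stack.push(x: west)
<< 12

>> maze.move(dir: west)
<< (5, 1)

>> maze.sense(dir: north)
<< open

>> stack.push(x: north)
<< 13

>> maze.move(dir: north)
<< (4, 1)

>> maze.sense(dir: north)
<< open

>> stack.push(x: north)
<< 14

>> maze.move(dir: north)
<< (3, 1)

>> maze.sense(dir: north)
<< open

>> stack.push(x: north)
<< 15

>> maze.move(dir: north)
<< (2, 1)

>> maze.sense(dir: north)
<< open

>> stack.push(x: north)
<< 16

>> maze.move(dir: north)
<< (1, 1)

>> maze.sense(dir: north)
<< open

>> stack.push(x: north)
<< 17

>> maze.move(dir: north)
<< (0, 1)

>> maze.sense(dir: west)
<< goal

>> maze.move(dir: west)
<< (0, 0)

Answer: (0, 0)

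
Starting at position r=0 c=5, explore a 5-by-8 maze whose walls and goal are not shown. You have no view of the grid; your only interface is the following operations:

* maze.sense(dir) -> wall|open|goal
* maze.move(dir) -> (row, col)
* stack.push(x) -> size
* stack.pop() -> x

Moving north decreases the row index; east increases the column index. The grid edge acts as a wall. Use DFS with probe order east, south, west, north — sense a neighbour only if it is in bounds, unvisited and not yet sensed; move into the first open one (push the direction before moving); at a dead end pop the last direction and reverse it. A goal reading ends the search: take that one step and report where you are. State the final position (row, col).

Do: maze.sense[dir→east]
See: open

Do: stack.push[x→east]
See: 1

Do: maze.move[dir→east]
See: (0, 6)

Do: maze.sense[dir→east]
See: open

Do: stack.push[x→east]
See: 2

Do: maze.move[dir→east]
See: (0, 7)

Do: maze.sense[dir→south]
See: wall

Do: stack.pop[]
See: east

Do: maze.move[dir→west]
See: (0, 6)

Do: maze.sense[dir→south]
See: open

Do: stack.push[x→south]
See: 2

Do: maze.move[dir→south]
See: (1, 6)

Do: maze.sense[dir→south]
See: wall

Do: maze.sense[dir→west]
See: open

Do: stack.push[x→west]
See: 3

Do: maze.move[dir→west]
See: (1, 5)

Do: maze.sense[dir→south]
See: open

Do: stack.push[x→south]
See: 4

Do: maze.move[dir→south]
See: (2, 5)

Do: maze.sense[dir→south]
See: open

Do: stack.push[x→south]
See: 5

Do: maze.move[dir→south]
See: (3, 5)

Do: maze.sense[dir→east]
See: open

Do: stack.push[x→east]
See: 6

Do: maze.move[dir→east]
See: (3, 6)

Do: maze.sense[dir→east]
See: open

Do: stack.push[x→east]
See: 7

Do: maze.move[dir→east]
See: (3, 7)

Do: maze.sense[dir→south]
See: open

Do: stack.push[x→south]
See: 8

Do: maze.move[dir→south]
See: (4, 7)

Do: maze.sense[dir→west]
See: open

Do: stack.push[x→west]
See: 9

Do: maze.move[dir→west]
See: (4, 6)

Do: maze.sense[dir→west]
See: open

Do: stack.push[x→west]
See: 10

Do: maze.move[dir→west]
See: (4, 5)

Do: maze.sense[dir→west]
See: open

Do: stack.push[x→west]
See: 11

Do: maze.move[dir→west]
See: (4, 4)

Do: maze.sense[dir→west]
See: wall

Do: maze.sense[dir→north]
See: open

Do: stack.push[x→north]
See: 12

Do: maze.move[dir→north]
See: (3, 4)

Do: maze.sense[dir→west]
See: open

Do: stack.push[x→west]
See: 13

Do: maze.move[dir→west]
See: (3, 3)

Do: maze.sense[dir→west]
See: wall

Do: maze.sense[dir→north]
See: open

Do: stack.push[x→north]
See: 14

Do: maze.move[dir→north]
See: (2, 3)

Do: maze.sense[dir→east]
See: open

Do: stack.push[x→east]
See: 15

Do: maze.move[dir→east]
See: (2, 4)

Do: maze.sense[dir→north]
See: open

Do: stack.push[x→north]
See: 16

Do: maze.move[dir→north]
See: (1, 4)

Do: maze.sense[dir→west]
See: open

Do: stack.push[x→west]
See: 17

Do: maze.move[dir→west]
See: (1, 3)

Do: maze.sense[dir→west]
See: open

Do: stack.push[x→west]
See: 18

Do: maze.move[dir→west]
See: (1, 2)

Do: maze.sense[dir→south]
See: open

Do: stack.push[x→south]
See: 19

Do: maze.move[dir→south]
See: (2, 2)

Do: maze.sense[dir→west]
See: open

Do: stack.push[x→west]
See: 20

Do: maze.move[dir→west]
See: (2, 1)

Do: maze.sense[dir→south]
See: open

Do: stack.push[x→south]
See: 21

Do: maze.move[dir→south]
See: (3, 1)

Do: maze.sense[dir→south]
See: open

Do: stack.push[x→south]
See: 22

Do: maze.move[dir→south]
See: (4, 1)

Do: maze.sense[dir→east]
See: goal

Do: maze.move[dir→east]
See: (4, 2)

Answer: (4, 2)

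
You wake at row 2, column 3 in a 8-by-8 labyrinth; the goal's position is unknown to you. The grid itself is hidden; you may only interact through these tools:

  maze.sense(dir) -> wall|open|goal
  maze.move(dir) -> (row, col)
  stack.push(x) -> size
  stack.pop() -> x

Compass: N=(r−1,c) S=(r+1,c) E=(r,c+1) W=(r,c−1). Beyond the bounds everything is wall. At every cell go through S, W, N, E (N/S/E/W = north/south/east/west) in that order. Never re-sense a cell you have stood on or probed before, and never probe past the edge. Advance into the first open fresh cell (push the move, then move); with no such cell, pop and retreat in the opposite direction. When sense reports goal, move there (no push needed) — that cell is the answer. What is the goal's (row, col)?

·→ maze.sense(dir='south')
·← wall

·→ maze.sense(dir='west')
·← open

·→ stack.push(x='west')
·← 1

·→ maze.move(dir='west')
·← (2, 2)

·→ maze.sense(dir='south')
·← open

·→ stack.push(x='south')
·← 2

·→ maze.move(dir='south')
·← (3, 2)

·→ maze.sense(dir='south')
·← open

·→ stack.push(x='south')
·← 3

·→ maze.move(dir='south')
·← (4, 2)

·→ maze.sense(dir='south')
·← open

·→ stack.push(x='south')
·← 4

·→ maze.move(dir='south')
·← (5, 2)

·→ maze.sense(dir='south')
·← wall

·→ maze.sense(dir='west')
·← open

·→ stack.push(x='west')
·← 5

·→ maze.move(dir='west')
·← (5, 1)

·→ maze.sense(dir='south')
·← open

·→ stack.push(x='south')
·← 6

·→ maze.move(dir='south')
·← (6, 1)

·→ maze.sense(dir='south')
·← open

·→ stack.push(x='south')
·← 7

·→ maze.move(dir='south')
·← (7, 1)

·→ maze.sense(dir='west')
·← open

·→ stack.push(x='west')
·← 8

·→ maze.move(dir='west')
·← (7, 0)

·→ maze.sense(dir='north')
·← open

·→ stack.push(x='north')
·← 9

·→ maze.move(dir='north')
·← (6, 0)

·→ maze.sense(dir='north')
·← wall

·→ stack.pop()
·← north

·→ maze.move(dir='south')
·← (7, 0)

·→ stack.pop()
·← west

·→ maze.move(dir='east')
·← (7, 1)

·→ maze.sense(dir='east')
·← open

·→ stack.push(x='east')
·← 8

·→ maze.move(dir='east')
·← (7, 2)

·→ maze.sense(dir='east')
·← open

·→ stack.push(x='east')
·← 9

·→ maze.move(dir='east')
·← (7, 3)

·→ maze.sense(dir='north')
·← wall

·→ maze.sense(dir='east')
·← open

·→ stack.push(x='east')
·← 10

·→ maze.move(dir='east')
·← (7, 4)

·→ maze.sense(dir='north')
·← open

·→ stack.push(x='north')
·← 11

·→ maze.move(dir='north')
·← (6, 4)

·→ maze.sense(dir='north')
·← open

·→ stack.push(x='north')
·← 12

·→ maze.move(dir='north')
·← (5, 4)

·→ maze.sense(dir='west')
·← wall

·→ maze.sense(dir='north')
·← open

·→ stack.push(x='north')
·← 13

·→ maze.move(dir='north')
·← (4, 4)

·→ maze.sense(dir='west')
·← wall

·→ maze.sense(dir='north')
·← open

·→ stack.push(x='north')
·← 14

·→ maze.move(dir='north')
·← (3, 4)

·→ maze.sense(dir='north')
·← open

·→ stack.push(x='north')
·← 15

·→ maze.move(dir='north')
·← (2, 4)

·→ maze.sense(dir='north')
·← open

·→ stack.push(x='north')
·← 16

·→ maze.move(dir='north')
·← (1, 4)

·→ maze.sense(dir='west')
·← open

·→ stack.push(x='west')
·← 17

·→ maze.move(dir='west')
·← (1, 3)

·→ maze.sense(dir='west')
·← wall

·→ maze.sense(dir='north')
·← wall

·→ stack.pop()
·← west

·→ maze.move(dir='east')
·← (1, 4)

·→ maze.sense(dir='north')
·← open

·→ stack.push(x='north')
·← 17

·→ maze.move(dir='north')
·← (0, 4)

·→ maze.sense(dir='east')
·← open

·→ stack.push(x='east')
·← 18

·→ maze.move(dir='east')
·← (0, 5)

·→ maze.sense(dir='south')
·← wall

·→ maze.sense(dir='east')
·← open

·→ stack.push(x='east')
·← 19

·→ maze.move(dir='east')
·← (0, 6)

·→ maze.sense(dir='south')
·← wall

·→ maze.sense(dir='east')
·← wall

·→ stack.pop()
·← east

·→ maze.move(dir='west')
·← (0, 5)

·→ stack.pop()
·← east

·→ maze.move(dir='west')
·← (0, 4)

·→ stack.pop()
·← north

·→ maze.move(dir='south')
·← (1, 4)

·→ stack.pop()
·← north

·→ maze.move(dir='south')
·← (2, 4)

·→ maze.sense(dir='east')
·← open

·→ stack.push(x='east')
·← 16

·→ maze.move(dir='east')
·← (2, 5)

·→ maze.sense(dir='south')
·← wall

·→ maze.sense(dir='east')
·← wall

·→ stack.pop()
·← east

·→ maze.move(dir='west')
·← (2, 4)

·→ stack.pop()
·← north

·→ maze.move(dir='south')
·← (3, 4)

·→ stack.pop()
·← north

·→ maze.move(dir='south')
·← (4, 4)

·→ maze.sense(dir='east')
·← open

·→ stack.push(x='east')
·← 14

·→ maze.move(dir='east')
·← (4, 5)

·→ maze.sense(dir='south')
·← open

·→ stack.push(x='south')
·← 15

·→ maze.move(dir='south')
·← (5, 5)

·→ maze.sense(dir='south')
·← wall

·→ maze.sense(dir='east')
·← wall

·→ stack.pop()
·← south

·→ maze.move(dir='north')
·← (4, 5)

·→ maze.sense(dir='east')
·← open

·→ stack.push(x='east')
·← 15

·→ maze.move(dir='east')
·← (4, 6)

·→ maze.sense(dir='north')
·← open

·→ stack.push(x='north')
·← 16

·→ maze.move(dir='north')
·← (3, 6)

·→ maze.sense(dir='east')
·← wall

·→ stack.pop()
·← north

·→ maze.move(dir='south')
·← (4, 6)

·→ maze.sense(dir='east')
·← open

·→ stack.push(x='east')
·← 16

·→ maze.move(dir='east')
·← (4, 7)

·→ maze.sense(dir='south')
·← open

·→ stack.push(x='south')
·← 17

·→ maze.move(dir='south')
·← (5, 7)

·→ maze.sense(dir='south')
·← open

·→ stack.push(x='south')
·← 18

·→ maze.move(dir='south')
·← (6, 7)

·→ maze.sense(dir='south')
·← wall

·→ maze.sense(dir='west')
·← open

·→ stack.push(x='west')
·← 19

·→ maze.move(dir='west')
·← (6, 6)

·→ maze.sense(dir='south')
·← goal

·→ maze.move(dir='south')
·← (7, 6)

Answer: (7, 6)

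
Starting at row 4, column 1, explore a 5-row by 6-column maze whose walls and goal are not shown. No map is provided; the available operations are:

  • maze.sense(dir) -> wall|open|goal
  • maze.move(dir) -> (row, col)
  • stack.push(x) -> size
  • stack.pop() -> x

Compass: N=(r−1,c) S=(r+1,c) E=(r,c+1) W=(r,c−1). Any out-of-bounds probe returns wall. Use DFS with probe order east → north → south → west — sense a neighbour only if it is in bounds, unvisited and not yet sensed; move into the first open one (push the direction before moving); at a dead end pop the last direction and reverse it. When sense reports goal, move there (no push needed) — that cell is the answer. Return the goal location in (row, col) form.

! 1. maze.sense(dir=east) -> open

! 2. stack.push(x=east) -> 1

! 3. maze.move(dir=east) -> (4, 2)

! 4. maze.sense(dir=east) -> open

! 5. stack.push(x=east) -> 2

! 6. maze.move(dir=east) -> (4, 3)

! 7. maze.sense(dir=east) -> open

! 8. stack.push(x=east) -> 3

! 9. maze.move(dir=east) -> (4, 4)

! 10. maze.sense(dir=east) -> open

! 11. stack.push(x=east) -> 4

! 12. maze.move(dir=east) -> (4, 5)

! 13. maze.sense(dir=north) -> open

! 14. stack.push(x=north) -> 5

! 15. maze.move(dir=north) -> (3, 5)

! 16. maze.sense(dir=north) -> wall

! 17. maze.sense(dir=west) -> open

! 18. stack.push(x=west) -> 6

! 19. maze.move(dir=west) -> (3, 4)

! 20. maze.sense(dir=north) -> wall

! 21. maze.sense(dir=west) -> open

! 22. stack.push(x=west) -> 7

! 23. maze.move(dir=west) -> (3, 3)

! 24. maze.sense(dir=north) -> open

! 25. stack.push(x=north) -> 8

! 26. maze.move(dir=north) -> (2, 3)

! 27. maze.sense(dir=north) -> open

! 28. stack.push(x=north) -> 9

! 29. maze.move(dir=north) -> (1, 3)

! 30. maze.sense(dir=east) -> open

! 31. stack.push(x=east) -> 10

! 32. maze.move(dir=east) -> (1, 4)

! 33. maze.sense(dir=east) -> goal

! 34. maze.move(dir=east) -> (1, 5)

Answer: (1, 5)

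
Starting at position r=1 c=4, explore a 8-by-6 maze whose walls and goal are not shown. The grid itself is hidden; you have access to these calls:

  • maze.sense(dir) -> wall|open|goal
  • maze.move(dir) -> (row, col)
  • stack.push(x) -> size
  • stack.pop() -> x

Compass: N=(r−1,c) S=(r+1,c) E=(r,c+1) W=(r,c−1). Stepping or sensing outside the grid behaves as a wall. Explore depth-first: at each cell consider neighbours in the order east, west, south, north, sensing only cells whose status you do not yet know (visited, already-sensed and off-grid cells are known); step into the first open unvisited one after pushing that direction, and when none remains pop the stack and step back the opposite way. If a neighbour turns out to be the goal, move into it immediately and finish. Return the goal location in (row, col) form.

>> maze.sense(dir='east')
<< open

>> stack.push(x='east')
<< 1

>> maze.move(dir='east')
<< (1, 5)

>> maze.sense(dir='south')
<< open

>> stack.push(x='south')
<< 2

>> maze.move(dir='south')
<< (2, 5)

>> maze.sense(dir='west')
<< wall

>> maze.sense(dir='south')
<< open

>> stack.push(x='south')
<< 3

>> maze.move(dir='south')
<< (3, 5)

>> maze.sense(dir='west')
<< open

>> stack.push(x='west')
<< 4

>> maze.move(dir='west')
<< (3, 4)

>> maze.sense(dir='west')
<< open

>> stack.push(x='west')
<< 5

>> maze.move(dir='west')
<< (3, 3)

>> maze.sense(dir='west')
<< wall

>> maze.sense(dir='south')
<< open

>> stack.push(x='south')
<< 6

>> maze.move(dir='south')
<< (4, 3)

>> maze.sense(dir='east')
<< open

>> stack.push(x='east')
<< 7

>> maze.move(dir='east')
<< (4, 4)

>> maze.sense(dir='east')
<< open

>> stack.push(x='east')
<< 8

>> maze.move(dir='east')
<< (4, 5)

>> maze.sense(dir='south')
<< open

>> stack.push(x='south')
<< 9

>> maze.move(dir='south')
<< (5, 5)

>> maze.sense(dir='west')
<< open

>> stack.push(x='west')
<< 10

>> maze.move(dir='west')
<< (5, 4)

>> maze.sense(dir='west')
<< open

>> stack.push(x='west')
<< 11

>> maze.move(dir='west')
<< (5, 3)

>> maze.sense(dir='west')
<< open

>> stack.push(x='west')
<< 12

>> maze.move(dir='west')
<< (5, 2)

>> maze.sense(dir='west')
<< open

>> stack.push(x='west')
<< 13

>> maze.move(dir='west')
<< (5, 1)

>> maze.sense(dir='west')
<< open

>> stack.push(x='west')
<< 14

>> maze.move(dir='west')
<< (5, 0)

>> maze.sense(dir='south')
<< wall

>> maze.sense(dir='north')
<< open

>> stack.push(x='north')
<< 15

>> maze.move(dir='north')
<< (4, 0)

>> maze.sense(dir='east')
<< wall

>> maze.sense(dir='north')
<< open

>> stack.push(x='north')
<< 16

>> maze.move(dir='north')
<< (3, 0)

>> maze.sense(dir='east')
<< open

>> stack.push(x='east')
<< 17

>> maze.move(dir='east')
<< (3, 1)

>> maze.sense(dir='north')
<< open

>> stack.push(x='north')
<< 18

>> maze.move(dir='north')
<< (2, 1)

>> maze.sense(dir='east')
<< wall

>> maze.sense(dir='west')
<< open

>> stack.push(x='west')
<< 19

>> maze.move(dir='west')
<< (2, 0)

>> maze.sense(dir='north')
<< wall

>> stack.pop()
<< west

>> maze.move(dir='east')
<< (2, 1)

>> maze.sense(dir='north')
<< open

>> stack.push(x='north')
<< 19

>> maze.move(dir='north')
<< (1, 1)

>> maze.sense(dir='east')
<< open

>> stack.push(x='east')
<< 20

>> maze.move(dir='east')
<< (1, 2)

>> maze.sense(dir='east')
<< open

>> stack.push(x='east')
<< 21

>> maze.move(dir='east')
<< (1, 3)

>> maze.sense(dir='south')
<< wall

>> maze.sense(dir='north')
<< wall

>> stack.pop()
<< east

>> maze.move(dir='west')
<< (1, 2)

>> maze.sense(dir='north')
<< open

>> stack.push(x='north')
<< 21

>> maze.move(dir='north')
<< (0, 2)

>> maze.sense(dir='west')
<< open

>> stack.push(x='west')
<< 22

>> maze.move(dir='west')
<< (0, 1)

>> maze.sense(dir='west')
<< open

>> stack.push(x='west')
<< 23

>> maze.move(dir='west')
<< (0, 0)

>> stack.pop()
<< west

>> maze.move(dir='east')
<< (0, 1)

>> stack.pop()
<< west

>> maze.move(dir='east')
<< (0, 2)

>> stack.pop()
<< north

>> maze.move(dir='south')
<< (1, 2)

>> stack.pop()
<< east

>> maze.move(dir='west')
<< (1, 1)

>> stack.pop()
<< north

>> maze.move(dir='south')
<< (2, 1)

>> stack.pop()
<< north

>> maze.move(dir='south')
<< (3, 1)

>> stack.pop()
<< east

>> maze.move(dir='west')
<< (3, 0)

>> stack.pop()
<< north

>> maze.move(dir='south')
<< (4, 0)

>> stack.pop()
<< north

>> maze.move(dir='south')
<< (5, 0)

>> stack.pop()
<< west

>> maze.move(dir='east')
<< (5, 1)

>> maze.sense(dir='south')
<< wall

>> stack.pop()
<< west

>> maze.move(dir='east')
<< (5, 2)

>> maze.sense(dir='south')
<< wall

>> maze.sense(dir='north')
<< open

>> stack.push(x='north')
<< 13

>> maze.move(dir='north')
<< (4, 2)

>> stack.pop()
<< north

>> maze.move(dir='south')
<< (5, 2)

>> stack.pop()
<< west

>> maze.move(dir='east')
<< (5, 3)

>> maze.sense(dir='south')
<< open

>> stack.push(x='south')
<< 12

>> maze.move(dir='south')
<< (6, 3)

>> maze.sense(dir='east')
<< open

>> stack.push(x='east')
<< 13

>> maze.move(dir='east')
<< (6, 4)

>> maze.sense(dir='east')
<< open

>> stack.push(x='east')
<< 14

>> maze.move(dir='east')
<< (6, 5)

>> maze.sense(dir='south')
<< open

>> stack.push(x='south')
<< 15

>> maze.move(dir='south')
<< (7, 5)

>> maze.sense(dir='west')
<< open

>> stack.push(x='west')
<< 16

>> maze.move(dir='west')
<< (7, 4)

>> maze.sense(dir='west')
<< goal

>> maze.move(dir='west')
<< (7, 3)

Answer: (7, 3)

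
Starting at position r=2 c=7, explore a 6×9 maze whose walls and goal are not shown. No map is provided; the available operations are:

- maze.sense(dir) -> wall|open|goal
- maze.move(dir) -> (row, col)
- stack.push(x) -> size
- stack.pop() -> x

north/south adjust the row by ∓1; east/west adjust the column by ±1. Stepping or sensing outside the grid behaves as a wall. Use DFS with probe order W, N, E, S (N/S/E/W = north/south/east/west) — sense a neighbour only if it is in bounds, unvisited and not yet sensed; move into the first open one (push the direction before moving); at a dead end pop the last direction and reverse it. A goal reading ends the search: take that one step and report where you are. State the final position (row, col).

[in] maze.sense dir='west'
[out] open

[in] stack.push x='west'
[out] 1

[in] maze.move dir='west'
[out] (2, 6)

[in] maze.sense dir='west'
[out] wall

[in] maze.sense dir='north'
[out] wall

[in] maze.sense dir='south'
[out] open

[in] stack.push x='south'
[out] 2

[in] maze.move dir='south'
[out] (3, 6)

[in] maze.sense dir='west'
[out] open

[in] stack.push x='west'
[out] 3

[in] maze.move dir='west'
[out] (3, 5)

[in] maze.sense dir='west'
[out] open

[in] stack.push x='west'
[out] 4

[in] maze.move dir='west'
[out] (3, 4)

[in] maze.sense dir='west'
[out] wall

[in] maze.sense dir='north'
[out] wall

[in] maze.sense dir='south'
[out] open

[in] stack.push x='south'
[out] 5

[in] maze.move dir='south'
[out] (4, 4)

[in] maze.sense dir='west'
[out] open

[in] stack.push x='west'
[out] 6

[in] maze.move dir='west'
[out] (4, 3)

[in] maze.sense dir='west'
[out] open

[in] stack.push x='west'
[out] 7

[in] maze.move dir='west'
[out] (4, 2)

[in] maze.sense dir='west'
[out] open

[in] stack.push x='west'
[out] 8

[in] maze.move dir='west'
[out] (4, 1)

[in] maze.sense dir='west'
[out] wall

[in] maze.sense dir='north'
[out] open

[in] stack.push x='north'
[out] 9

[in] maze.move dir='north'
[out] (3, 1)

[in] maze.sense dir='west'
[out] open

[in] stack.push x='west'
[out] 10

[in] maze.move dir='west'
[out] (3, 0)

[in] maze.sense dir='north'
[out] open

[in] stack.push x='north'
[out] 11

[in] maze.move dir='north'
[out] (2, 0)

[in] maze.sense dir='north'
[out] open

[in] stack.push x='north'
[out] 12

[in] maze.move dir='north'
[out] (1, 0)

[in] maze.sense dir='north'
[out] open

[in] stack.push x='north'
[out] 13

[in] maze.move dir='north'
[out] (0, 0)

[in] maze.sense dir='east'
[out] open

[in] stack.push x='east'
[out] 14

[in] maze.move dir='east'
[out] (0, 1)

[in] maze.sense dir='east'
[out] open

[in] stack.push x='east'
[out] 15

[in] maze.move dir='east'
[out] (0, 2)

[in] maze.sense dir='east'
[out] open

[in] stack.push x='east'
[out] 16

[in] maze.move dir='east'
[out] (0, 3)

[in] maze.sense dir='east'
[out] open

[in] stack.push x='east'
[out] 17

[in] maze.move dir='east'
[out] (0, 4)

[in] maze.sense dir='east'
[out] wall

[in] maze.sense dir='south'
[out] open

[in] stack.push x='south'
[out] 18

[in] maze.move dir='south'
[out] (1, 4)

[in] maze.sense dir='west'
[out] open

[in] stack.push x='west'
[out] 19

[in] maze.move dir='west'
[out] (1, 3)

[in] maze.sense dir='west'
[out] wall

[in] maze.sense dir='south'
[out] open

[in] stack.push x='south'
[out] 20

[in] maze.move dir='south'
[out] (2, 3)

[in] maze.sense dir='west'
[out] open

[in] stack.push x='west'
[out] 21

[in] maze.move dir='west'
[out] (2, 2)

[in] maze.sense dir='west'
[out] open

[in] stack.push x='west'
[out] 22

[in] maze.move dir='west'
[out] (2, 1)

[in] maze.sense dir='north'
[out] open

[in] stack.push x='north'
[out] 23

[in] maze.move dir='north'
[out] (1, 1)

[in] stack.pop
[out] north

[in] maze.move dir='south'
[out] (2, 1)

[in] stack.pop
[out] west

[in] maze.move dir='east'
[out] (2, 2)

[in] maze.sense dir='south'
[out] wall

[in] stack.pop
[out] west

[in] maze.move dir='east'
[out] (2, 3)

[in] stack.pop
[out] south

[in] maze.move dir='north'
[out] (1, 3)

[in] stack.pop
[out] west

[in] maze.move dir='east'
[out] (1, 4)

[in] maze.sense dir='east'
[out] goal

[in] maze.move dir='east'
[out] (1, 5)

Answer: (1, 5)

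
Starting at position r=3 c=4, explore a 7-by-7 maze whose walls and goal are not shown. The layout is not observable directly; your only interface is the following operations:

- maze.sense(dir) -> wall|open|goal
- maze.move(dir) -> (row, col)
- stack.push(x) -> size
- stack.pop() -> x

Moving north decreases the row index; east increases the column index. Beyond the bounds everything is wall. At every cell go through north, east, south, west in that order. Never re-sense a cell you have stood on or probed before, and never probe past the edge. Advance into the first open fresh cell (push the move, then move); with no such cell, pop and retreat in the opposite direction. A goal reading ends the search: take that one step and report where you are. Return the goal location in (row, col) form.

Step: sense[dir: north]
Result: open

Step: push[x: north]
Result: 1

Step: move[dir: north]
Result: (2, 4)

Step: sense[dir: north]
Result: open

Step: push[x: north]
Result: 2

Step: move[dir: north]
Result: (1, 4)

Step: sense[dir: north]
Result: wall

Step: sense[dir: east]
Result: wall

Step: sense[dir: west]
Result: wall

Step: pop[]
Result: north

Step: move[dir: south]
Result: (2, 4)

Step: sense[dir: east]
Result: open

Step: push[x: east]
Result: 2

Step: move[dir: east]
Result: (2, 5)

Step: sense[dir: east]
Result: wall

Step: sense[dir: south]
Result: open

Step: push[x: south]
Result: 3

Step: move[dir: south]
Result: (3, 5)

Step: sense[dir: east]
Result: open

Step: push[x: east]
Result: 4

Step: move[dir: east]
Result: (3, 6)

Step: sense[dir: south]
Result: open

Step: push[x: south]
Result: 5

Step: move[dir: south]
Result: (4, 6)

Step: sense[dir: south]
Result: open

Step: push[x: south]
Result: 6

Step: move[dir: south]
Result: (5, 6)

Step: sense[dir: south]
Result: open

Step: push[x: south]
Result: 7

Step: move[dir: south]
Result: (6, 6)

Step: sense[dir: west]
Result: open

Step: push[x: west]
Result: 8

Step: move[dir: west]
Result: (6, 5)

Step: sense[dir: north]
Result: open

Step: push[x: north]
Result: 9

Step: move[dir: north]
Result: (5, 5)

Step: sense[dir: north]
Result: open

Step: push[x: north]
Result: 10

Step: move[dir: north]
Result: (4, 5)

Step: sense[dir: west]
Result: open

Step: push[x: west]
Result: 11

Step: move[dir: west]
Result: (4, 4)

Step: sense[dir: south]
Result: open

Step: push[x: south]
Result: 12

Step: move[dir: south]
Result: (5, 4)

Step: sense[dir: south]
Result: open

Step: push[x: south]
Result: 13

Step: move[dir: south]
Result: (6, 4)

Step: sense[dir: west]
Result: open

Step: push[x: west]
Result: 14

Step: move[dir: west]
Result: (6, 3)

Step: sense[dir: north]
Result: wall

Step: sense[dir: west]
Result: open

Step: push[x: west]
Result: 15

Step: move[dir: west]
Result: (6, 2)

Step: sense[dir: north]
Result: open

Step: push[x: north]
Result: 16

Step: move[dir: north]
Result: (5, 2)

Step: sense[dir: north]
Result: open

Step: push[x: north]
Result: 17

Step: move[dir: north]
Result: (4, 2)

Step: sense[dir: north]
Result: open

Step: push[x: north]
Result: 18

Step: move[dir: north]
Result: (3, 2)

Step: sense[dir: north]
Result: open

Step: push[x: north]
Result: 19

Step: move[dir: north]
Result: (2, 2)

Step: sense[dir: north]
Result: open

Step: push[x: north]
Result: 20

Step: move[dir: north]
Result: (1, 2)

Step: sense[dir: north]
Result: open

Step: push[x: north]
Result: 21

Step: move[dir: north]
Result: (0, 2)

Step: sense[dir: east]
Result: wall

Step: sense[dir: west]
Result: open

Step: push[x: west]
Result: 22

Step: move[dir: west]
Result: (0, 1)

Step: sense[dir: south]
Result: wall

Step: sense[dir: west]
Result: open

Step: push[x: west]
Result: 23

Step: move[dir: west]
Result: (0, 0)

Step: sense[dir: south]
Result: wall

Step: pop[]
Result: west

Step: move[dir: east]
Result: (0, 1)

Step: pop[]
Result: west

Step: move[dir: east]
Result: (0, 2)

Step: pop[]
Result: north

Step: move[dir: south]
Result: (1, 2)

Step: pop[]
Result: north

Step: move[dir: south]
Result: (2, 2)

Step: sense[dir: east]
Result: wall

Step: sense[dir: west]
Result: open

Step: push[x: west]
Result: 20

Step: move[dir: west]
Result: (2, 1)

Step: sense[dir: south]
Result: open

Step: push[x: south]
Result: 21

Step: move[dir: south]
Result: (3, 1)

Step: sense[dir: south]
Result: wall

Step: sense[dir: west]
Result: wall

Step: pop[]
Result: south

Step: move[dir: north]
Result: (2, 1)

Step: sense[dir: west]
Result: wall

Step: pop[]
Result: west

Step: move[dir: east]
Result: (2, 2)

Step: pop[]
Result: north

Step: move[dir: south]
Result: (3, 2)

Step: sense[dir: east]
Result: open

Step: push[x: east]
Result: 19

Step: move[dir: east]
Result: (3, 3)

Step: sense[dir: south]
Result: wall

Step: pop[]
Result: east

Step: move[dir: west]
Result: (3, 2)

Step: pop[]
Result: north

Step: move[dir: south]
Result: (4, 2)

Step: pop[]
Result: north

Step: move[dir: south]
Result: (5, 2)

Step: sense[dir: west]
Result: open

Step: push[x: west]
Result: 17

Step: move[dir: west]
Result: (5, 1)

Step: sense[dir: south]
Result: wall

Step: sense[dir: west]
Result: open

Step: push[x: west]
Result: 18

Step: move[dir: west]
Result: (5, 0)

Step: sense[dir: north]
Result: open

Step: push[x: north]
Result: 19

Step: move[dir: north]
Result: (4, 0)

Step: pop[]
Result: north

Step: move[dir: south]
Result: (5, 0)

Step: sense[dir: south]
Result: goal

Step: move[dir: south]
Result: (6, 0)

Answer: (6, 0)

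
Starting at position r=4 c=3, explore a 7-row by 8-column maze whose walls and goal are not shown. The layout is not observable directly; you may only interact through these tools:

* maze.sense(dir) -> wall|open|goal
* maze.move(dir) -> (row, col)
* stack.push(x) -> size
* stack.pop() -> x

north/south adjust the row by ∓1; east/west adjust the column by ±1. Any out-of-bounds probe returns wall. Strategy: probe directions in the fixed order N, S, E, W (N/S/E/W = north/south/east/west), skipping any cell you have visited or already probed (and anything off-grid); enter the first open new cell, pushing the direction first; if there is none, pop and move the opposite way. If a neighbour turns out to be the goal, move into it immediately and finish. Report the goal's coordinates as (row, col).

> maze.sense dir=north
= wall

> maze.sense dir=south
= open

> stack.push x=south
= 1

> maze.move dir=south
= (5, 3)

> maze.sense dir=south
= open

> stack.push x=south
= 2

> maze.move dir=south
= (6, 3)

> maze.sense dir=east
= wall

> maze.sense dir=west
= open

> stack.push x=west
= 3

> maze.move dir=west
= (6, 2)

> maze.sense dir=north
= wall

> maze.sense dir=west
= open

> stack.push x=west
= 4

> maze.move dir=west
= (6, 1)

> maze.sense dir=north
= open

> stack.push x=north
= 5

> maze.move dir=north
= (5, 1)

> maze.sense dir=north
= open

> stack.push x=north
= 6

> maze.move dir=north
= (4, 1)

> maze.sense dir=north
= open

> stack.push x=north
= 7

> maze.move dir=north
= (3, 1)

> maze.sense dir=north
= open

> stack.push x=north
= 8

> maze.move dir=north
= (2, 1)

> maze.sense dir=north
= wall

> maze.sense dir=east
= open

> stack.push x=east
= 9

> maze.move dir=east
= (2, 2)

> maze.sense dir=north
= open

> stack.push x=north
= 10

> maze.move dir=north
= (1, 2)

> maze.sense dir=north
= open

> stack.push x=north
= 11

> maze.move dir=north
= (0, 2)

> maze.sense dir=east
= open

> stack.push x=east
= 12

> maze.move dir=east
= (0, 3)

> maze.sense dir=south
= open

> stack.push x=south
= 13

> maze.move dir=south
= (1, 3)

> maze.sense dir=south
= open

> stack.push x=south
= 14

> maze.move dir=south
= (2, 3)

> maze.sense dir=east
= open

> stack.push x=east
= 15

> maze.move dir=east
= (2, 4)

> maze.sense dir=north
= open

> stack.push x=north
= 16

> maze.move dir=north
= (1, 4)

> maze.sense dir=north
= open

> stack.push x=north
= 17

> maze.move dir=north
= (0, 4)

> maze.sense dir=east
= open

> stack.push x=east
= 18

> maze.move dir=east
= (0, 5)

> maze.sense dir=south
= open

> stack.push x=south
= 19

> maze.move dir=south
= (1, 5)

> maze.sense dir=south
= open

> stack.push x=south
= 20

> maze.move dir=south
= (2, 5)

> maze.sense dir=south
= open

> stack.push x=south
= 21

> maze.move dir=south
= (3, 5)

> maze.sense dir=south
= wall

> maze.sense dir=east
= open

> stack.push x=east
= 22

> maze.move dir=east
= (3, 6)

> maze.sense dir=north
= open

> stack.push x=north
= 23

> maze.move dir=north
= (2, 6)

> maze.sense dir=north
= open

> stack.push x=north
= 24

> maze.move dir=north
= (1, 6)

> maze.sense dir=north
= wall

> maze.sense dir=east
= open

> stack.push x=east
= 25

> maze.move dir=east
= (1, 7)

> maze.sense dir=north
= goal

> maze.move dir=north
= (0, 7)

Answer: (0, 7)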